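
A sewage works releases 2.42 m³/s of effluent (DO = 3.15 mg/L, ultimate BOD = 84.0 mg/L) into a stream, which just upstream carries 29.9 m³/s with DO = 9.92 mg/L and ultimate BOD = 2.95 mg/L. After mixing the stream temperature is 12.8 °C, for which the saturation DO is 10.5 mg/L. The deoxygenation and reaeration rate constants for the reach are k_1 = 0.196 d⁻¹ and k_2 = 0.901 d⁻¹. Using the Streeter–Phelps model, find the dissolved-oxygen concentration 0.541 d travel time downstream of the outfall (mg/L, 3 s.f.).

Mixed DO = (29.9×9.92 + 2.42×3.15)/(29.9+2.42) = 304.2/32.32 = 9.413 mg/L.
Mixed L₀ = (29.9×2.95 + 2.42×84.0)/(32.32) = 291.5/32.32 = 9.019 mg/L.
Initial deficit D₀ = C_s − DO₀ = 10.5 − 9.413 = 1.087 mg/L.
D(0.541) = [0.196×9.019/(0.901−0.196)](e^(−0.196×0.541) − e^(−0.901×0.541)) + 1.087 e^(−0.901×0.541)
= 2.507 × (0.8994 − 0.6142) + 1.087 × 0.6142 = 1.383 mg/L.
DO = 10.5 − 1.383 = 9.117 mg/L.

DO ≈ 9.12 mg/L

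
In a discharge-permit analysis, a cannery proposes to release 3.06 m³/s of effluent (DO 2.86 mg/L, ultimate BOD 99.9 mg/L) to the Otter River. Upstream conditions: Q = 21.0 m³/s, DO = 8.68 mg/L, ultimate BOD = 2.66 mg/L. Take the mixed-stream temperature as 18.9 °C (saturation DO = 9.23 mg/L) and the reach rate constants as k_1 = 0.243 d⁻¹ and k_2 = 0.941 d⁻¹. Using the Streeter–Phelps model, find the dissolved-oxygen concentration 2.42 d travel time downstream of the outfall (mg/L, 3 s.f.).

Mixed DO = (21.0×8.68 + 3.06×2.86)/(21.0+3.06) = 191.0/24.06 = 7.940 mg/L.
Mixed L₀ = (21.0×2.66 + 3.06×99.9)/(24.06) = 361.6/24.06 = 15.03 mg/L.
Initial deficit D₀ = C_s − DO₀ = 9.23 − 7.940 = 1.290 mg/L.
D(2.42) = [0.243×15.03/(0.941−0.243)](e^(−0.243×2.42) − e^(−0.941×2.42)) + 1.290 e^(−0.941×2.42)
= 5.232 × (0.5554 − 0.1026) + 1.290 × 0.1026 = 2.501 mg/L.
DO = 9.23 − 2.501 = 6.729 mg/L.

DO ≈ 6.73 mg/L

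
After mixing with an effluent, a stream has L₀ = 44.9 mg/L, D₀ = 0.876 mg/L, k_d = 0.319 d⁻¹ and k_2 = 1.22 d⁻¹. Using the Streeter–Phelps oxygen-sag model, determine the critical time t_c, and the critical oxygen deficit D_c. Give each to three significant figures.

At the critical point dD/dt = 0, so k_d L₀ e^(−k_d t) = k_2 D. Substituting D(t) from the Streeter–Phelps equation and solving for t gives
t_c = ln[(k_2/k_d)(1 − D₀(k_2−k_d)/(k_d L₀))] / (k_2−k_d).
Here k_2−k_d = 0.9010 d⁻¹ and 1 − D₀(k_2−k_d)/(k_d L₀) = 1 − 0.876×0.9010/(0.319×44.9) = 0.9449, so
t_c = ln(3.824 × 0.9449) / 0.9010 = 1.285 / 0.9010 = 1.426 d.
L(t_c) = L₀ e^(−k_d t_c) = 44.9 × 0.6345 = 28.49 mg/L, and at the critical point k_2 D_c = k_d L, so D_c = (0.319/1.22) × 28.49 = 7.450 mg/L.

t_c ≈ 1.43 d; D_c ≈ 7.45 mg/L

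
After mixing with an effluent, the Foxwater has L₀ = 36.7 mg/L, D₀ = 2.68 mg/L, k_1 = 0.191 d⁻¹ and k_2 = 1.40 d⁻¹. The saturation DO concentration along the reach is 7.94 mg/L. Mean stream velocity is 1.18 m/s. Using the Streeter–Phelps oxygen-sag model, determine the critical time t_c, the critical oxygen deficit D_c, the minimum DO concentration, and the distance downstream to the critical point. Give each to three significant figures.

With k_2/k_1 = 7.330 and 1 − D₀(k_2−k_1)/(k_1 L₀) = 0.5378,
t_c = ln(7.330 × 0.5378) / (1.40 − 0.191) = ln(3.942) / 1.209 = 1.372/1.209 = 1.135 d.
D_c = (k_1/k_2) L₀ e^(−k_1 t_c) = (0.191/1.40) × 36.7 × e^(−0.191×1.135) = 0.1364 × 36.7 × 0.8052 = 4.031 mg/L.
Minimum DO = C_s − D_c = 7.94 − 4.031 = 3.909 mg/L.
x_c = v t_c = 1.18 m/s × 1.135 d × 86400 s/d = 115700 m ≈ 116 km.

t_c ≈ 1.13 d; D_c ≈ 4.03 mg/L; min DO ≈ 3.91 mg/L; x_c ≈ 116 km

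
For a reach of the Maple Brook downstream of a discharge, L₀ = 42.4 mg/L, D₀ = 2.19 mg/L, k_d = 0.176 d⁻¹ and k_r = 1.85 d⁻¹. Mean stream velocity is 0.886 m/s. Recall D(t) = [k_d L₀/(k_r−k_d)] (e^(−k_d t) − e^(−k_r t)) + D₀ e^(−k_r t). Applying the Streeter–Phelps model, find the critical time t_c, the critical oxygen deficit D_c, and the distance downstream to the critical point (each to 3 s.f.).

t_c ≈ 1.00 d; D_c ≈ 3.38 mg/L; x_c ≈ 76.7 km

At the critical point dD/dt = 0, so k_d L₀ e^(−k_d t) = k_r D. Substituting D(t) from the Streeter–Phelps equation and solving for t gives
t_c = ln[(k_r/k_d)(1 − D₀(k_r−k_d)/(k_d L₀))] / (k_r−k_d).
Here k_r−k_d = 1.674 d⁻¹ and 1 − D₀(k_r−k_d)/(k_d L₀) = 1 − 2.19×1.674/(0.176×42.4) = 0.5087, so
t_c = ln(10.51 × 0.5087) / 1.674 = 1.677 / 1.674 = 1.002 d.
D_c = (k_d/k_r) L₀ e^(−k_d t_c) = (0.176/1.85) × 42.4 × e^(−0.176×1.002) = 0.09514 × 42.4 × 0.8384 = 3.382 mg/L.
x_c = v t_c = 0.886 m/s × 1.002 d × 86400 s/d = 76670 m ≈ 76.7 km.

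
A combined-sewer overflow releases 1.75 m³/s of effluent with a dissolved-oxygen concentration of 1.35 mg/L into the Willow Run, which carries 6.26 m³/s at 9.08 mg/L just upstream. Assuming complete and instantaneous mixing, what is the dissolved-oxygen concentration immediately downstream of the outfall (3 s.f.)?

Flow-weighted mixing: C = (Q_r C_r + Q_w C_w)/(Q_r + Q_w)
= (6.26×9.08 + 1.75×1.35)/(6.26 + 1.75) = 59.20/8.010 = 7.391 mg/L.

7.39 mg/L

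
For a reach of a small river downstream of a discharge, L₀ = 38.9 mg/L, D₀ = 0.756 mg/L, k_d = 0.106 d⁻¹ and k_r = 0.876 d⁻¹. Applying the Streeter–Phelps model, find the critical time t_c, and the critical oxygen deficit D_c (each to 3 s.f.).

t_c ≈ 2.55 d; D_c ≈ 3.59 mg/L

t_c = [1/(k_r−k_d)] ln[(k_r/k_d)(1 − D₀(k_r−k_d)/(k_d L₀))]
= [1/(0.876−0.106)] ln[(0.876/0.106)(1 − 0.756×0.7700/(0.106×38.9))]
= (1/0.7700) ln[8.264 × 0.8588] = 1.299 × ln(7.097) = 1.299 × 1.960 = 2.545 d.
L(t_c) = L₀ e^(−k_d t_c) = 38.9 × 0.7635 = 29.70 mg/L, and at the critical point k_r D_c = k_d L, so D_c = (0.106/0.876) × 29.70 = 3.594 mg/L.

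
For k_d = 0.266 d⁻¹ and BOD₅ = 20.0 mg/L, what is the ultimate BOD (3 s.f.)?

BOD₅ = L₀(1 − e^(−5k_d)) ⇒ L₀ = BOD₅ / (1 − e^(−5×0.266))
= 20.0 / (1 − 0.2645) = 20.0 / 0.7355 = 27.19 mg/L.

L₀ ≈ 27.2 mg/L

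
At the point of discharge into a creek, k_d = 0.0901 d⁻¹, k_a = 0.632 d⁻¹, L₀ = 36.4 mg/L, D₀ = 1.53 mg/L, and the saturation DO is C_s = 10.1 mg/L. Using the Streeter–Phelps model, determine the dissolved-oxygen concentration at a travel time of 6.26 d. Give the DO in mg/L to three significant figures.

k_d L₀/(k_a−k_d) = 0.0901×36.4/(0.632−0.0901) = 3.280/0.5419 = 6.052 mg/L.
e^(−k_d t) = e^(−0.0901×6.260) = 0.5689; e^(−k_a t) = e^(−0.632×6.260) = 0.01913.
D = 6.052 × (0.5689 − 0.01913) + 1.53 × 0.01913 = 3.327 + 0.02927 = 3.357 mg/L.
DO = C_s − D = 10.1 − 3.357 = 6.743 mg/L.

DO ≈ 6.74 mg/L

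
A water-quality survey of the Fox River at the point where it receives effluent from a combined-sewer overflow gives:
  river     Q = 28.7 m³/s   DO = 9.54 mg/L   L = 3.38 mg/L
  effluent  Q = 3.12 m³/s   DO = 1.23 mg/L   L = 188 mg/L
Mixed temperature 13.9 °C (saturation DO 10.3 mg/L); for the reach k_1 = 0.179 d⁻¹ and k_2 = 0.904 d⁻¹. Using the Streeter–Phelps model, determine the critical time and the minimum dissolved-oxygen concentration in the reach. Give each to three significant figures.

Mixed DO = (28.7×9.54 + 3.12×1.23)/(28.7+3.12) = 277.6/31.82 = 8.725 mg/L.
Mixed L₀ = (28.7×3.38 + 3.12×188)/(31.82) = 683.6/31.82 = 21.48 mg/L.
Initial deficit D₀ = C_s − DO₀ = 10.3 − 8.725 = 1.575 mg/L.
t_c = (1/0.7250) ln[(0.904/0.179)(1 − 1.575×0.7250/(0.179×21.48))] = 1.379 × ln(3.551) = 1.748 d.
D_c = (0.179/0.904) × 21.48 × e^(−0.179×1.748) = 0.1980 × 21.48 × 0.7314 = 3.111 mg/L.
Minimum DO = 10.3 − 3.111 = 7.189 mg/L.

t_c ≈ 1.75 d; minimum DO ≈ 7.19 mg/L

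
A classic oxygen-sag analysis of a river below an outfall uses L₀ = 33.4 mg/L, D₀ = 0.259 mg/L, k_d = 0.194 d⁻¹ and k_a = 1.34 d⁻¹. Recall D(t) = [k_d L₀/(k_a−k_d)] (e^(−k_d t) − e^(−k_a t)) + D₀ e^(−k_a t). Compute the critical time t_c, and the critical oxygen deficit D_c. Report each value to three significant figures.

t_c ≈ 1.65 d; D_c ≈ 3.51 mg/L

With k_a/k_d = 6.907 and 1 − D₀(k_a−k_d)/(k_d L₀) = 0.9542,
t_c = ln(6.907 × 0.9542) / (1.34 − 0.194) = ln(6.591) / 1.146 = 1.886/1.146 = 1.645 d.
D_c = (k_d/k_a) L₀ e^(−k_d t_c) = (0.194/1.34) × 33.4 × e^(−0.194×1.645) = 0.1448 × 33.4 × 0.7267 = 3.514 mg/L.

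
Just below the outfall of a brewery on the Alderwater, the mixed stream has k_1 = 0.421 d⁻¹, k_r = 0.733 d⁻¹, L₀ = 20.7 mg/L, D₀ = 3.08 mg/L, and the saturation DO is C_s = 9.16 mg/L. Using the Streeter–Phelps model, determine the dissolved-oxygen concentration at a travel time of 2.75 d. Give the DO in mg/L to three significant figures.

k_1 L₀/(k_r−k_1) = 0.421×20.7/(0.733−0.421) = 8.715/0.3120 = 27.93 mg/L.
e^(−k_1 t) = e^(−0.421×2.750) = 0.3142; e^(−k_r t) = e^(−0.733×2.750) = 0.1332.
D = 27.93 × (0.3142 − 0.1332) + 3.08 × 0.1332 = 5.055 + 0.4103 = 5.465 mg/L.
DO = C_s − D = 9.16 − 5.465 = 3.695 mg/L.

DO ≈ 3.69 mg/L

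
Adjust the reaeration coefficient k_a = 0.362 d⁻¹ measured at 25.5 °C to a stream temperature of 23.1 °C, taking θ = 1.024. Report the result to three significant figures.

k_a(T₂) = k_a(T₁) · θ^(T₂−T₁) = 0.362 × 1.024^(23.1−25.5)
= 0.362 × 1.024^-2.40 = 0.362 × 0.9447 = 0.3420 d⁻¹.

k_a ≈ 0.342 d⁻¹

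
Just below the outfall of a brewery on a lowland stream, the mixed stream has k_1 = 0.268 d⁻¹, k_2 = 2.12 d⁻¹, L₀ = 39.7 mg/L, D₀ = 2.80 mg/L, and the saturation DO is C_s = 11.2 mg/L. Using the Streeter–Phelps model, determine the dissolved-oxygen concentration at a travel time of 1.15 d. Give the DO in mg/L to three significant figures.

k_1 L₀/(k_2−k_1) = 0.268×39.7/(2.12−0.268) = 10.64/1.852 = 5.745 mg/L.
e^(−k_1 t) = e^(−0.268×1.150) = 0.7348; e^(−k_2 t) = e^(−2.12×1.150) = 0.08734.
D = 5.745 × (0.7348 − 0.08734) + 2.80 × 0.08734 = 3.719 + 0.2445 = 3.964 mg/L.
DO = C_s − D = 11.2 − 3.964 = 7.236 mg/L.

DO ≈ 7.24 mg/L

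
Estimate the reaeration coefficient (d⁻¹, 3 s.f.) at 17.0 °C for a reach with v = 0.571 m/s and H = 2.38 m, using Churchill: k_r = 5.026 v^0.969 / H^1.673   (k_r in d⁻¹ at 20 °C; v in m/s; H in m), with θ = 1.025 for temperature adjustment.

k_r(20) = 5.026 × 0.571^0.969 / 2.38^1.673 = 5.026 × 0.5810 / 4.266 = 0.6845 d⁻¹.
k_r(17.0) = 0.6845 × 1.025^(17.0−20) = 0.6845 × 0.9286 = 0.6356 d⁻¹.

k_r ≈ 0.636 d⁻¹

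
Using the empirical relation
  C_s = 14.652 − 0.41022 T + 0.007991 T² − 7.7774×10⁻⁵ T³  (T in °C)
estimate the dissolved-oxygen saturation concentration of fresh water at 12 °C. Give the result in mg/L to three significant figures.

C_s ≈ 10.7 mg/L

C_s = 14.652 − 0.41022×12 + 0.007991×12² − 7.7774×10⁻⁵×12³ = 10.75 mg/L.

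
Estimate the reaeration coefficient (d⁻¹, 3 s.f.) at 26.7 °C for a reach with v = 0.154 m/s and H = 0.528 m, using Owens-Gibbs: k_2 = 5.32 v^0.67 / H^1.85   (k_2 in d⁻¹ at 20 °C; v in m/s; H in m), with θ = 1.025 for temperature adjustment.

k_2 ≈ 5.84 d⁻¹

k_2(20) = 5.32 × 0.154^0.67 / 0.528^1.85 = 5.32 × 0.2855 / 0.3068 = 4.951 d⁻¹.
k_2(26.7) = 4.951 × 1.025^(26.7−20) = 4.951 × 1.180 = 5.842 d⁻¹.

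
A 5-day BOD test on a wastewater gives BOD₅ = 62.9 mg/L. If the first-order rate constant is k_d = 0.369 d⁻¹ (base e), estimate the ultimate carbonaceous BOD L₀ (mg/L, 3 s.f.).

BOD₅ = L₀(1 − e^(−5k_d)) ⇒ L₀ = BOD₅ / (1 − e^(−5×0.369))
= 62.9 / (1 − 0.1580) = 62.9 / 0.8420 = 74.71 mg/L.

L₀ ≈ 74.7 mg/L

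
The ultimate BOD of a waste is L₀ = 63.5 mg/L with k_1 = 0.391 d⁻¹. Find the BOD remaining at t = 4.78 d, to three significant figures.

L_t = L₀ e^(−k_1 t) = 63.5 × e^(−0.391×4.78) = 63.5 × 0.1543 = 9.797 mg/L.

L ≈ 9.80 mg/L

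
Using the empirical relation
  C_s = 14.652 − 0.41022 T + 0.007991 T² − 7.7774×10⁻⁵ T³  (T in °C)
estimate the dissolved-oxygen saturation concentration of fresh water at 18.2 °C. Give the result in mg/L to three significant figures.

C_s = 14.652 − 0.41022×18.2 + 0.007991×18.2² − 7.7774×10⁻⁵×18.2³ = 9.364 mg/L.

C_s ≈ 9.36 mg/L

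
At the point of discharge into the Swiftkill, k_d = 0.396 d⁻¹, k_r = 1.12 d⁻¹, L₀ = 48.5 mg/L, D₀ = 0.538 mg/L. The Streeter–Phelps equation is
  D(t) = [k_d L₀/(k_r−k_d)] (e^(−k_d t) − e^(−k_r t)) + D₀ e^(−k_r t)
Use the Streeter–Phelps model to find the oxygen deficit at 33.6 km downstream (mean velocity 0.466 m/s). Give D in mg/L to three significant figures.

Travel time t = x/v = 33.6 km / (0.466 m/s) = 33600 m / 0.466 m/s = 72100 s = 0.8345 d.
k_d L₀/(k_r−k_d) = 0.396×48.5/(1.12−0.396) = 19.21/0.7240 = 26.53 mg/L.
e^(−k_d t) = e^(−0.396×0.8345) = 0.7186; e^(−k_r t) = e^(−1.12×0.8345) = 0.3927.
D = 26.53 × (0.7186 − 0.3927) + 0.538 × 0.3927 = 8.645 + 0.2113 = 8.856 mg/L.

D ≈ 8.86 mg/L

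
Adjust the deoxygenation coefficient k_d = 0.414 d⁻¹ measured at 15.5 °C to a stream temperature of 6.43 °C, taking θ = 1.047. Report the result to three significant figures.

k_d(T₂) = k_d(T₁) · θ^(T₂−T₁) = 0.414 × 1.047^(6.43−15.5)
= 0.414 × 1.047^-9.07 = 0.414 × 0.6593 = 0.2730 d⁻¹.

k_d ≈ 0.273 d⁻¹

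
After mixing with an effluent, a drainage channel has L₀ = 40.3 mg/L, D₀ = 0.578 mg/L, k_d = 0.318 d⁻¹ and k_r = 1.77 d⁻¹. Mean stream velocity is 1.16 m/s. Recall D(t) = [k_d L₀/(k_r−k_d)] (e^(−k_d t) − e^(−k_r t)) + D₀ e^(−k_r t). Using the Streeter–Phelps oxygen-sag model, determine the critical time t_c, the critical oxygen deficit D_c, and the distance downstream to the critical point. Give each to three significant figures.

t_c ≈ 1.14 d; D_c ≈ 5.05 mg/L; x_c ≈ 114 km

t_c = [1/(k_r−k_d)] ln[(k_r/k_d)(1 − D₀(k_r−k_d)/(k_d L₀))]
= [1/(1.77−0.318)] ln[(1.77/0.318)(1 − 0.578×1.452/(0.318×40.3))]
= (1/1.452) ln[5.566 × 0.9345] = 0.6887 × ln(5.202) = 0.6887 × 1.649 = 1.136 d.
D_c = (k_d/k_r) L₀ e^(−k_d t_c) = (0.318/1.77) × 40.3 × e^(−0.318×1.136) = 0.1797 × 40.3 × 0.6969 = 5.046 mg/L.
x_c = v t_c = 1.16 m/s × 1.136 d × 86400 s/d = 113800 m ≈ 114 km.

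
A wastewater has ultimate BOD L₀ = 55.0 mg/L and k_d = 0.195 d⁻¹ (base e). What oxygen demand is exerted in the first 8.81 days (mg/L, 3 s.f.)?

y ≈ 45.1 mg/L

y_t = L₀(1 − e^(−k_d t)) = 55.0 × (1 − e^(−0.195×8.81))
= 55.0 × (1 − 0.1794) = 55.0 × 0.8206 = 45.13 mg/L.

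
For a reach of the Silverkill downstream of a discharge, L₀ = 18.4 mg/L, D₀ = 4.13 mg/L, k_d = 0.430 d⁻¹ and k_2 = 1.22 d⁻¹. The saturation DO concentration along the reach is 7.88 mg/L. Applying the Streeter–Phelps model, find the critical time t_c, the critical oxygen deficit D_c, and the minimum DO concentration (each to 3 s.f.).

t_c ≈ 0.647 d; D_c ≈ 4.91 mg/L; min DO ≈ 2.97 mg/L

With k_2/k_d = 2.837 and 1 − D₀(k_2−k_d)/(k_d L₀) = 0.5876,
t_c = ln(2.837 × 0.5876) / (1.22 − 0.430) = ln(1.667) / 0.7900 = 0.5112/0.7900 = 0.6470 d.
D_c = (k_d/k_2) L₀ e^(−k_d t_c) = (0.430/1.22) × 18.4 × e^(−0.430×0.6470) = 0.3525 × 18.4 × 0.7571 = 4.910 mg/L.
Minimum DO = C_s − D_c = 7.88 − 4.910 = 2.970 mg/L.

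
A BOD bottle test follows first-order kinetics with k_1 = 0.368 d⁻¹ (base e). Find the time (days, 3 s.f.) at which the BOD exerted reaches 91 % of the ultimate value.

y/L₀ = 1 − e^(−k_1 t) = 0.91 ⇒ e^(−k_1 t) = 0.0900
t = −ln(0.0900) / 0.368 = 2.408 / 0.368 = 6.543 d.

t ≈ 6.54 d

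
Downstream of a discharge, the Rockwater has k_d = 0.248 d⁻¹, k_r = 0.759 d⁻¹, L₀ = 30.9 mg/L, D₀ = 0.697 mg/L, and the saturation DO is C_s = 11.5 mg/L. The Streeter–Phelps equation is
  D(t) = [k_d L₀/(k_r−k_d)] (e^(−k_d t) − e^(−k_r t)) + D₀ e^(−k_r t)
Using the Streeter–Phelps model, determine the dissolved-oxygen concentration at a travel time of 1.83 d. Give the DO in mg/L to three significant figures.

k_d L₀/(k_r−k_d) = 0.248×30.9/(0.759−0.248) = 7.663/0.5110 = 15.00 mg/L.
e^(−k_d t) = e^(−0.248×1.830) = 0.6352; e^(−k_r t) = e^(−0.759×1.830) = 0.2493.
D = 15.00 × (0.6352 − 0.2493) + 0.697 × 0.2493 = 5.786 + 0.1738 = 5.960 mg/L.
DO = C_s − D = 11.5 − 5.960 = 5.540 mg/L.

DO ≈ 5.54 mg/L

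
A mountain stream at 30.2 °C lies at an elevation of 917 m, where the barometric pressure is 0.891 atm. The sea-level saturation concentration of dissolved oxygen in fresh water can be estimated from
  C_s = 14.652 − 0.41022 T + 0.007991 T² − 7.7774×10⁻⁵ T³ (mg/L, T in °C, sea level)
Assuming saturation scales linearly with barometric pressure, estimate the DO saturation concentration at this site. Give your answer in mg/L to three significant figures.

C_s ≈ 6.60 mg/L

At sea level: C_s = 14.652 − 0.41022×30.2 + 0.007991×30.2² − 7.7774×10⁻⁵×30.2³ = 7.409 mg/L.
Pressure correction: C_s' = 7.409 × 0.891 = 6.602 mg/L.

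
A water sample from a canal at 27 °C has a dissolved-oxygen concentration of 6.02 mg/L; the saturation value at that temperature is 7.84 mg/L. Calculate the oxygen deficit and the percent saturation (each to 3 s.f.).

D ≈ 1.82 mg/L; 76.8 % saturation

D = C_s − C = 7.84 − 6.02 = 1.82 mg/L.
% saturation = 6.02/7.84 × 100 = 76.8 %.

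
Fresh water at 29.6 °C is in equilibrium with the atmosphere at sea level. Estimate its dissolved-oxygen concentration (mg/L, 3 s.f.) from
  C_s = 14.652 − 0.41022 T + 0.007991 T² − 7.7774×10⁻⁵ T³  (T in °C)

C_s = 14.652 − 0.41022×29.6 + 0.007991×29.6² − 7.7774×10⁻⁵×29.6³ = 7.494 mg/L.

C_s ≈ 7.49 mg/L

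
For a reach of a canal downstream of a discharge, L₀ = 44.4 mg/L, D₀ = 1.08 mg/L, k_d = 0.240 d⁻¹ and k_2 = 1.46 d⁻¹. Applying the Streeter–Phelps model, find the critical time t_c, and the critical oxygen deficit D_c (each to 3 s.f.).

t_c ≈ 1.37 d; D_c ≈ 5.25 mg/L

At the critical point dD/dt = 0, so k_d L₀ e^(−k_d t) = k_2 D. Substituting D(t) from the Streeter–Phelps equation and solving for t gives
t_c = ln[(k_2/k_d)(1 − D₀(k_2−k_d)/(k_d L₀))] / (k_2−k_d).
Here k_2−k_d = 1.220 d⁻¹ and 1 − D₀(k_2−k_d)/(k_d L₀) = 1 − 1.08×1.220/(0.240×44.4) = 0.8764, so
t_c = ln(6.083 × 0.8764) / 1.220 = 1.674 / 1.220 = 1.372 d.
D_c = (k_d/k_2) L₀ e^(−k_d t_c) = (0.240/1.46) × 44.4 × e^(−0.240×1.372) = 0.1644 × 44.4 × 0.7195 = 5.251 mg/L.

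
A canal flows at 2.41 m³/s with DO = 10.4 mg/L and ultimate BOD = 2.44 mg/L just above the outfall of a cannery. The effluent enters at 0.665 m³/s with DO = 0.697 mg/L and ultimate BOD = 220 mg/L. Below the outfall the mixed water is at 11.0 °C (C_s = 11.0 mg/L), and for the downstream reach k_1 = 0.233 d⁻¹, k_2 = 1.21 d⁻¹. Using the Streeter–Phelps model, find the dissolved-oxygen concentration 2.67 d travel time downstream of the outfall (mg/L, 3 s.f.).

Mixed DO = (2.41×10.4 + 0.665×0.697)/(2.41+0.665) = 25.53/3.075 = 8.302 mg/L.
Mixed L₀ = (2.41×2.44 + 0.665×220)/(3.075) = 152.2/3.075 = 49.49 mg/L.
Initial deficit D₀ = C_s − DO₀ = 11.0 − 8.302 = 2.698 mg/L.
D(2.67) = [0.233×49.49/(1.21−0.233)](e^(−0.233×2.67) − e^(−1.21×2.67)) + 2.698 e^(−1.21×2.67)
= 11.80 × (0.5368 − 0.03953) + 2.698 × 0.03953 = 5.976 mg/L.
DO = 11.0 − 5.976 = 5.024 mg/L.

DO ≈ 5.02 mg/L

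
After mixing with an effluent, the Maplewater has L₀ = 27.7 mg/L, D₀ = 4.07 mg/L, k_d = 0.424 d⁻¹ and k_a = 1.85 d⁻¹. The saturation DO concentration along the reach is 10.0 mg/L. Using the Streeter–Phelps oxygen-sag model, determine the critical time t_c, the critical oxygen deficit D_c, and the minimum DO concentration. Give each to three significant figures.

t_c ≈ 0.555 d; D_c ≈ 5.02 mg/L; min DO ≈ 4.98 mg/L

t_c = [1/(k_a−k_d)] ln[(k_a/k_d)(1 − D₀(k_a−k_d)/(k_d L₀))]
= [1/(1.85−0.424)] ln[(1.85/0.424)(1 − 4.07×1.426/(0.424×27.7))]
= (1/1.426) ln[4.363 × 0.5058] = 0.7013 × ln(2.207) = 0.7013 × 0.7917 = 0.5552 d.
L(t_c) = L₀ e^(−k_d t_c) = 27.7 × 0.7903 = 21.89 mg/L, and at the critical point k_a D_c = k_d L, so D_c = (0.424/1.85) × 21.89 = 5.017 mg/L.
Minimum DO = C_s − D_c = 10.0 − 5.017 = 4.983 mg/L.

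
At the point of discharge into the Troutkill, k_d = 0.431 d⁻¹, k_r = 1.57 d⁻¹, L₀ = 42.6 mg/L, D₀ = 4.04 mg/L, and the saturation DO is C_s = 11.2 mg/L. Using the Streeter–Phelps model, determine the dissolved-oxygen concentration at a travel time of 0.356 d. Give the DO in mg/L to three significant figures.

DO ≈ 4.28 mg/L

k_d L₀/(k_r−k_d) = 0.431×42.6/(1.57−0.431) = 18.36/1.139 = 16.12 mg/L.
e^(−k_d t) = e^(−0.431×0.3560) = 0.8578; e^(−k_r t) = e^(−1.57×0.3560) = 0.5718.
D = 16.12 × (0.8578 − 0.5718) + 4.04 × 0.5718 = 4.609 + 2.310 = 6.919 mg/L.
DO = C_s − D = 11.2 − 6.919 = 4.281 mg/L.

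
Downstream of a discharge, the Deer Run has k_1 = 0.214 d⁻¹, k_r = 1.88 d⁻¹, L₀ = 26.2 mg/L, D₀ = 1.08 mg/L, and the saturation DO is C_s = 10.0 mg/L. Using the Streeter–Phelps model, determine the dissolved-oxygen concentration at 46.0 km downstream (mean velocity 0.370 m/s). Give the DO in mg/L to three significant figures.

DO ≈ 7.68 mg/L

Travel time t = x/v = 46.0 km / (0.370 m/s) = 46000 m / 0.370 m/s = 124300 s = 1.439 d.
k_1 L₀/(k_r−k_1) = 0.214×26.2/(1.88−0.214) = 5.607/1.666 = 3.365 mg/L.
e^(−k_1 t) = e^(−0.214×1.439) = 0.7350; e^(−k_r t) = e^(−1.88×1.439) = 0.06686.
D = 3.365 × (0.7350 − 0.06686) + 1.08 × 0.06686 = 2.248 + 0.07221 = 2.321 mg/L.
DO = C_s − D = 10.0 − 2.321 = 7.679 mg/L.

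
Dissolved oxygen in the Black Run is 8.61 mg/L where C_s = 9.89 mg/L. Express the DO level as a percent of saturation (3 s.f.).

% saturation = C/C_s × 100 = 8.61/9.89 × 100 = 87.1 %.

87.1 % saturation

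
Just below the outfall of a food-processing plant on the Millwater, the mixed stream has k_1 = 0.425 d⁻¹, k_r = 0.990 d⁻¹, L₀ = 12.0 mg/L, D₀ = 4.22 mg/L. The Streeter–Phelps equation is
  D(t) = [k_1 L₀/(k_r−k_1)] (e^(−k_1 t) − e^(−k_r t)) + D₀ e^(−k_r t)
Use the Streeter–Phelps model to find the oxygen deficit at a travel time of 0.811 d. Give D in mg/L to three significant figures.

k_1 L₀/(k_r−k_1) = 0.425×12.0/(0.990−0.425) = 5.100/0.5650 = 9.027 mg/L.
e^(−k_1 t) = e^(−0.425×0.8110) = 0.7085; e^(−k_r t) = e^(−0.990×0.8110) = 0.4480.
D = 9.027 × (0.7085 − 0.4480) + 4.22 × 0.4480 = 2.351 + 1.891 = 4.241 mg/L.

D ≈ 4.24 mg/L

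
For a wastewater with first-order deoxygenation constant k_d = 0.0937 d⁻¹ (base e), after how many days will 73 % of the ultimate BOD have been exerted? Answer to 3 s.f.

t ≈ 14.0 d

y/L₀ = 1 − e^(−k_d t) = 0.73 ⇒ e^(−k_d t) = 0.270
t = −ln(0.270) / 0.0937 = 1.309 / 0.0937 = 13.97 d.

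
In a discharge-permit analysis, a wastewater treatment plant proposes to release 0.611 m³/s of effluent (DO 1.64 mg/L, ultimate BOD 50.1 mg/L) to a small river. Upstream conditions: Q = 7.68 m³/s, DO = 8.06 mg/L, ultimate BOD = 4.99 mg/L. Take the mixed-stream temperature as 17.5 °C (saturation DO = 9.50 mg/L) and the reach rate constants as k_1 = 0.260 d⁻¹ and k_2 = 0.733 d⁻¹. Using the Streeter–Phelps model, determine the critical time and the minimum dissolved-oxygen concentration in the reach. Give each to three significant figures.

t_c ≈ 1.04 d; minimum DO ≈ 7.25 mg/L

Mixed DO = (7.68×8.06 + 0.611×1.64)/(7.68+0.611) = 62.90/8.291 = 7.587 mg/L.
Mixed L₀ = (7.68×4.99 + 0.611×50.1)/(8.291) = 68.93/8.291 = 8.314 mg/L.
Initial deficit D₀ = C_s − DO₀ = 9.50 − 7.587 = 1.913 mg/L.
t_c = (1/0.4730) ln[(0.733/0.260)(1 − 1.913×0.4730/(0.260×8.314))] = 2.114 × ln(1.639) = 1.045 d.
D_c = (0.260/0.733) × 8.314 × e^(−0.260×1.045) = 0.3547 × 8.314 × 0.7621 = 2.248 mg/L.
Minimum DO = 9.50 − 2.248 = 7.252 mg/L.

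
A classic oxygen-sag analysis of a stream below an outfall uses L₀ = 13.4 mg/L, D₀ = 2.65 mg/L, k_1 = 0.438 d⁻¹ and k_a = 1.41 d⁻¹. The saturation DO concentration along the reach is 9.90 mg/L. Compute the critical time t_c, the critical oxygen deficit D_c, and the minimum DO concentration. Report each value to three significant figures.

t_c ≈ 0.608 d; D_c ≈ 3.19 mg/L; min DO ≈ 6.71 mg/L

With k_a/k_1 = 3.219 and 1 − D₀(k_a−k_1)/(k_1 L₀) = 0.5611,
t_c = ln(3.219 × 0.5611) / (1.41 − 0.438) = ln(1.806) / 0.9720 = 0.5913/0.9720 = 0.6084 d.
L(t_c) = L₀ e^(−k_1 t_c) = 13.4 × 0.7661 = 10.27 mg/L, and at the critical point k_a D_c = k_1 L, so D_c = (0.438/1.41) × 10.27 = 3.189 mg/L.
Minimum DO = C_s − D_c = 9.90 − 3.189 = 6.711 mg/L.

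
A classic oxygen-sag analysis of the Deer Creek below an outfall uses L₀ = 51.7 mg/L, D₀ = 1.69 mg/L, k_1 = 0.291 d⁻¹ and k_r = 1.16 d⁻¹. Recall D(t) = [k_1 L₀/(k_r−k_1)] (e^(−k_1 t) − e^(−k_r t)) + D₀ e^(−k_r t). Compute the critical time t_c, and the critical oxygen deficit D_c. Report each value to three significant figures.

t_c ≈ 1.47 d; D_c ≈ 8.45 mg/L

t_c = [1/(k_r−k_1)] ln[(k_r/k_1)(1 − D₀(k_r−k_1)/(k_1 L₀))]
= [1/(1.16−0.291)] ln[(1.16/0.291)(1 − 1.69×0.8690/(0.291×51.7))]
= (1/0.8690) ln[3.986 × 0.9024] = 1.151 × ln(3.597) = 1.151 × 1.280 = 1.473 d.
L(t_c) = L₀ e^(−k_1 t_c) = 51.7 × 0.6514 = 33.68 mg/L, and at the critical point k_r D_c = k_1 L, so D_c = (0.291/1.16) × 33.68 = 8.448 mg/L.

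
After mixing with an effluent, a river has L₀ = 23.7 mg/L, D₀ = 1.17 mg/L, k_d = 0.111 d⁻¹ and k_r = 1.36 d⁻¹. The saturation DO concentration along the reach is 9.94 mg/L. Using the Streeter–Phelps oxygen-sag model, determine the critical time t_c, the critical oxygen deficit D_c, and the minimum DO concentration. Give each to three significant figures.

With k_r/k_d = 12.25 and 1 − D₀(k_r−k_d)/(k_d L₀) = 0.4445,
t_c = ln(12.25 × 0.4445) / (1.36 − 0.111) = ln(5.446) / 1.249 = 1.695/1.249 = 1.357 d.
D_c = (k_d/k_r) L₀ e^(−k_d t_c) = (0.111/1.36) × 23.7 × e^(−0.111×1.357) = 0.08162 × 23.7 × 0.8602 = 1.664 mg/L.
Minimum DO = C_s − D_c = 9.94 − 1.664 = 8.276 mg/L.

t_c ≈ 1.36 d; D_c ≈ 1.66 mg/L; min DO ≈ 8.28 mg/L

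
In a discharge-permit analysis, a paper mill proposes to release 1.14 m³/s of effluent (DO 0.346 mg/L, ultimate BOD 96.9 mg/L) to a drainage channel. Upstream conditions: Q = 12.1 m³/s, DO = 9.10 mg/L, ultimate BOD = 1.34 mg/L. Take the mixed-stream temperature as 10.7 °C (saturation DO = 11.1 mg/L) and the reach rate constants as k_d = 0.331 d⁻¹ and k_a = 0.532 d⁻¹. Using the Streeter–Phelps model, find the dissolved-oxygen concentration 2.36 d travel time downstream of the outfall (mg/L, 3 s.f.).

Mixed DO = (12.1×9.10 + 1.14×0.346)/(12.1+1.14) = 110.5/13.24 = 8.346 mg/L.
Mixed L₀ = (12.1×1.34 + 1.14×96.9)/(13.24) = 126.7/13.24 = 9.568 mg/L.
Initial deficit D₀ = C_s − DO₀ = 11.1 − 8.346 = 2.754 mg/L.
D(2.36) = [0.331×9.568/(0.532−0.331)](e^(−0.331×2.36) − e^(−0.532×2.36)) + 2.754 e^(−0.532×2.36)
= 15.76 × (0.4579 − 0.2849) + 2.754 × 0.2849 = 3.510 mg/L.
DO = 11.1 − 3.510 = 7.590 mg/L.

DO ≈ 7.59 mg/L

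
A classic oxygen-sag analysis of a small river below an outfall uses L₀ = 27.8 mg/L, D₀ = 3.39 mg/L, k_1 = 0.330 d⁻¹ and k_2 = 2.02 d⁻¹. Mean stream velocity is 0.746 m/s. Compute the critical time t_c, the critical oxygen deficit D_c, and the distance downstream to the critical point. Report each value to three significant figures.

t_c ≈ 0.492 d; D_c ≈ 3.86 mg/L; x_c ≈ 31.7 km

At the critical point dD/dt = 0, so k_1 L₀ e^(−k_1 t) = k_2 D. Substituting D(t) from the Streeter–Phelps equation and solving for t gives
t_c = ln[(k_2/k_1)(1 − D₀(k_2−k_1)/(k_1 L₀))] / (k_2−k_1).
Here k_2−k_1 = 1.690 d⁻¹ and 1 − D₀(k_2−k_1)/(k_1 L₀) = 1 − 3.39×1.690/(0.330×27.8) = 0.3755, so
t_c = ln(6.121 × 0.3755) / 1.690 = 0.8323 / 1.690 = 0.4925 d.
L(t_c) = L₀ e^(−k_1 t_c) = 27.8 × 0.8500 = 23.63 mg/L, and at the critical point k_2 D_c = k_1 L, so D_c = (0.330/2.02) × 23.63 = 3.860 mg/L.
x_c = v t_c = 0.746 m/s × 0.4925 d × 86400 s/d = 31740 m ≈ 31.7 km.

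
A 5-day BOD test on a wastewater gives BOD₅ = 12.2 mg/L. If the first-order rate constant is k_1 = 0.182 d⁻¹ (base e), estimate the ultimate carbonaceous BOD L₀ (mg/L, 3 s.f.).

L₀ ≈ 20.4 mg/L

BOD₅ = L₀(1 − e^(−5k_1)) ⇒ L₀ = BOD₅ / (1 − e^(−5×0.182))
= 12.2 / (1 − 0.4025) = 12.2 / 0.5975 = 20.42 mg/L.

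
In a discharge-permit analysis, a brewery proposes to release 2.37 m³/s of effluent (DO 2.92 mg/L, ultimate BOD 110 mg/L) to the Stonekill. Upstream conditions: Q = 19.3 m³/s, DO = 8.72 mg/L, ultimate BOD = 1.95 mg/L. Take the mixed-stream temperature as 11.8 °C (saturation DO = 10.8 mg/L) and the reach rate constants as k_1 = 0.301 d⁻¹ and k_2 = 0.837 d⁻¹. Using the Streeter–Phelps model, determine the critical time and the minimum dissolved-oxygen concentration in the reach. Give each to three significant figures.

Mixed DO = (19.3×8.72 + 2.37×2.92)/(19.3+2.37) = 175.2/21.67 = 8.086 mg/L.
Mixed L₀ = (19.3×1.95 + 2.37×110)/(21.67) = 298.3/21.67 = 13.77 mg/L.
Initial deficit D₀ = C_s − DO₀ = 10.8 − 8.086 = 2.714 mg/L.
t_c = (1/0.5360) ln[(0.837/0.301)(1 − 2.714×0.5360/(0.301×13.77))] = 1.866 × ln(1.804) = 1.101 d.
D_c = (0.301/0.837) × 13.77 × e^(−0.301×1.101) = 0.3596 × 13.77 × 0.7179 = 3.554 mg/L.
Minimum DO = 10.8 − 3.554 = 7.246 mg/L.

t_c ≈ 1.10 d; minimum DO ≈ 7.25 mg/L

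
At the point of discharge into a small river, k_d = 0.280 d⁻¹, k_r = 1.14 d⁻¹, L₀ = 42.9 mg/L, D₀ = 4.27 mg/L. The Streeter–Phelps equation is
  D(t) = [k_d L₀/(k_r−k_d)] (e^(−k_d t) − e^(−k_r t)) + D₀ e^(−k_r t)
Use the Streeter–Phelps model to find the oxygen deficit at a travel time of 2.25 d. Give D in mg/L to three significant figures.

D ≈ 6.69 mg/L

k_d L₀/(k_r−k_d) = 0.280×42.9/(1.14−0.280) = 12.01/0.8600 = 13.97 mg/L.
e^(−k_d t) = e^(−0.280×2.250) = 0.5326; e^(−k_r t) = e^(−1.14×2.250) = 0.07692.
D = 13.97 × (0.5326 − 0.07692) + 4.27 × 0.07692 = 6.365 + 0.3284 = 6.693 mg/L.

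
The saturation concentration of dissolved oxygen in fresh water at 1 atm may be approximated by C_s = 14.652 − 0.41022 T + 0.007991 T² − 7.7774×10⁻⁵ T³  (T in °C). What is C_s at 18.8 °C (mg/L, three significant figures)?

C_s ≈ 9.25 mg/L

C_s = 14.652 − 0.41022×18.8 + 0.007991×18.8² − 7.7774×10⁻⁵×18.8³ = 9.247 mg/L.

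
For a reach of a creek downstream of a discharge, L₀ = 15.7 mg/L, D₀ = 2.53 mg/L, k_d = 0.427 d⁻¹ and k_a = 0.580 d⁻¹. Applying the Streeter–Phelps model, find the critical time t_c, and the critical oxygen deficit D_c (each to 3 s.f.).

At the critical point dD/dt = 0, so k_d L₀ e^(−k_d t) = k_a D. Substituting D(t) from the Streeter–Phelps equation and solving for t gives
t_c = ln[(k_a/k_d)(1 − D₀(k_a−k_d)/(k_d L₀))] / (k_a−k_d).
Here k_a−k_d = 0.1530 d⁻¹ and 1 − D₀(k_a−k_d)/(k_d L₀) = 1 − 2.53×0.1530/(0.427×15.7) = 0.9423, so
t_c = ln(1.358 × 0.9423) / 0.1530 = 0.2468 / 0.1530 = 1.613 d.
D_c = (k_d/k_a) L₀ e^(−k_d t_c) = (0.427/0.580) × 15.7 × e^(−0.427×1.613) = 0.7362 × 15.7 × 0.5022 = 5.805 mg/L.

t_c ≈ 1.61 d; D_c ≈ 5.81 mg/L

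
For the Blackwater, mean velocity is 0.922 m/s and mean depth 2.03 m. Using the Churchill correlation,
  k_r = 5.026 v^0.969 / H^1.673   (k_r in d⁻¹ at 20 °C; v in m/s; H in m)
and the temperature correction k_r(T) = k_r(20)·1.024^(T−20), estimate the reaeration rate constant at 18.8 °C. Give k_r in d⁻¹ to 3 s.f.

k_r(20) = 5.026 × 0.922^0.969 / 2.03^1.673 = 5.026 × 0.9243 / 3.269 = 1.421 d⁻¹.
k_r(18.8) = 1.421 × 1.024^(18.8−20) = 1.421 × 0.9719 = 1.381 d⁻¹.

k_r ≈ 1.38 d⁻¹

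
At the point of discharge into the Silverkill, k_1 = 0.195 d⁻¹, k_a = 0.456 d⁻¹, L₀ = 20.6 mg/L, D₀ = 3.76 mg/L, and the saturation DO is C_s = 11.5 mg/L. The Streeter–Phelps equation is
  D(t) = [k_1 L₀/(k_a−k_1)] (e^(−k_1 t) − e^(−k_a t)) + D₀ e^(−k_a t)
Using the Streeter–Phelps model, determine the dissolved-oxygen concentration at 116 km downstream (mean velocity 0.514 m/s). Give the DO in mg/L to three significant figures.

Travel time t = x/v = 116 km / (0.514 m/s) = 116000 m / 0.514 m/s = 225700 s = 2.612 d.
k_1 L₀/(k_a−k_1) = 0.195×20.6/(0.456−0.195) = 4.017/0.2610 = 15.39 mg/L.
e^(−k_1 t) = e^(−0.195×2.612) = 0.6009; e^(−k_a t) = e^(−0.456×2.612) = 0.3039.
D = 15.39 × (0.6009 − 0.3039) + 3.76 × 0.3039 = 4.571 + 1.143 = 5.714 mg/L.
DO = C_s − D = 11.5 − 5.714 = 5.786 mg/L.

DO ≈ 5.79 mg/L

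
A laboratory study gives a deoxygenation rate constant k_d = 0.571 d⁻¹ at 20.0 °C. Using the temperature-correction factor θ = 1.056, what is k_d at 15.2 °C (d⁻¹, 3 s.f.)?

k_d ≈ 0.440 d⁻¹

k_d(T₂) = k_d(T₁) · θ^(T₂−T₁) = 0.571 × 1.056^(15.2−20.0)
= 0.571 × 1.056^-4.80 = 0.571 × 0.7699 = 0.4396 d⁻¹.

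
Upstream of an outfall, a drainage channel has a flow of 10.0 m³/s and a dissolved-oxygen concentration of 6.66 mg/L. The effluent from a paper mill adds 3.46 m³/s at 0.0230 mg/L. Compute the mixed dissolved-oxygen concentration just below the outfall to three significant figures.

Flow-weighted mixing: C = (Q_r C_r + Q_w C_w)/(Q_r + Q_w)
= (10.0×6.66 + 3.46×0.0230)/(10.0 + 3.46) = 66.68/13.46 = 4.954 mg/L.

4.95 mg/L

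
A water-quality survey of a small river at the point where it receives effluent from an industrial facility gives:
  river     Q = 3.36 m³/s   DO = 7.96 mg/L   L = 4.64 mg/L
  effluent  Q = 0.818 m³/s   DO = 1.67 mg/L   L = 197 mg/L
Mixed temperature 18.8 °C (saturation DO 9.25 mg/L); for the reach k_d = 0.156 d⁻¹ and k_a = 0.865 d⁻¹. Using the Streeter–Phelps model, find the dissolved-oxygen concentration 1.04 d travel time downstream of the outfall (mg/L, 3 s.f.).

DO ≈ 4.10 mg/L

Mixed DO = (3.36×7.96 + 0.818×1.67)/(3.36+0.818) = 28.11/4.178 = 6.728 mg/L.
Mixed L₀ = (3.36×4.64 + 0.818×197)/(4.178) = 176.7/4.178 = 42.30 mg/L.
Initial deficit D₀ = C_s − DO₀ = 9.25 − 6.728 = 2.522 mg/L.
D(1.04) = [0.156×42.30/(0.865−0.156)](e^(−0.156×1.04) − e^(−0.865×1.04)) + 2.522 e^(−0.865×1.04)
= 9.308 × (0.8502 − 0.4067) + 2.522 × 0.4067 = 5.154 mg/L.
DO = 9.25 − 5.154 = 4.096 mg/L.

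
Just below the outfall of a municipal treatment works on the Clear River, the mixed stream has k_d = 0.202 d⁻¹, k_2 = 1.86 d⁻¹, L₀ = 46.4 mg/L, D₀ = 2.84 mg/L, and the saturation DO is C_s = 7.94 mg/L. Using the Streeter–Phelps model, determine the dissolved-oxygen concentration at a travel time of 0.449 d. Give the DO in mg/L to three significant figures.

k_d L₀/(k_2−k_d) = 0.202×46.4/(1.86−0.202) = 9.373/1.658 = 5.653 mg/L.
e^(−k_d t) = e^(−0.202×0.4490) = 0.9133; e^(−k_2 t) = e^(−1.86×0.4490) = 0.4338.
D = 5.653 × (0.9133 − 0.4338) + 2.84 × 0.4338 = 2.711 + 1.232 = 3.943 mg/L.
DO = C_s − D = 7.94 − 3.943 = 3.997 mg/L.

DO ≈ 4.00 mg/L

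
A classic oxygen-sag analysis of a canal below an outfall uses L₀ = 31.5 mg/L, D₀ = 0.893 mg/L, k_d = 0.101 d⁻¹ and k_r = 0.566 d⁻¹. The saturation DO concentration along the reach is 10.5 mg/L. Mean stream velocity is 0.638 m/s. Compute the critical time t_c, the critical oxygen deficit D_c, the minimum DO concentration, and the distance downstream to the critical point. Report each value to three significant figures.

At the critical point dD/dt = 0, so k_d L₀ e^(−k_d t) = k_r D. Substituting D(t) from the Streeter–Phelps equation and solving for t gives
t_c = ln[(k_r/k_d)(1 − D₀(k_r−k_d)/(k_d L₀))] / (k_r−k_d).
Here k_r−k_d = 0.4650 d⁻¹ and 1 − D₀(k_r−k_d)/(k_d L₀) = 1 − 0.893×0.4650/(0.101×31.5) = 0.8695, so
t_c = ln(5.604 × 0.8695) / 0.4650 = 1.584 / 0.4650 = 3.406 d.
L(t_c) = L₀ e^(−k_d t_c) = 31.5 × 0.7090 = 22.33 mg/L, and at the critical point k_r D_c = k_d L, so D_c = (0.101/0.566) × 22.33 = 3.985 mg/L.
Minimum DO = C_s − D_c = 10.5 − 3.985 = 6.515 mg/L.
x_c = v t_c = 0.638 m/s × 3.406 d × 86400 s/d = 187700 m ≈ 188 km.

t_c ≈ 3.41 d; D_c ≈ 3.99 mg/L; min DO ≈ 6.51 mg/L; x_c ≈ 188 km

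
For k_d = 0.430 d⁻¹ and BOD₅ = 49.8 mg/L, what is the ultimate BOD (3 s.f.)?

BOD₅ = L₀(1 − e^(−5k_d)) ⇒ L₀ = BOD₅ / (1 − e^(−5×0.430))
= 49.8 / (1 − 0.1165) = 49.8 / 0.8835 = 56.37 mg/L.

L₀ ≈ 56.4 mg/L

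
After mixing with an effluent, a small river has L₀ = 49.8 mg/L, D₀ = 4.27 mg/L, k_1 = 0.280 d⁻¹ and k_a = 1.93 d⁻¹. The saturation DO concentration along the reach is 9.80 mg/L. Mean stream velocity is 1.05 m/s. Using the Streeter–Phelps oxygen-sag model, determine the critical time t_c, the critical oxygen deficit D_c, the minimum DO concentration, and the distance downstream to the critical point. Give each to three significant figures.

At the critical point dD/dt = 0, so k_1 L₀ e^(−k_1 t) = k_a D. Substituting D(t) from the Streeter–Phelps equation and solving for t gives
t_c = ln[(k_a/k_1)(1 − D₀(k_a−k_1)/(k_1 L₀))] / (k_a−k_1).
Here k_a−k_1 = 1.650 d⁻¹ and 1 − D₀(k_a−k_1)/(k_1 L₀) = 1 − 4.27×1.650/(0.280×49.8) = 0.4947, so
t_c = ln(6.893 × 0.4947) / 1.650 = 1.227 / 1.650 = 0.7435 d.
L(t_c) = L₀ e^(−k_1 t_c) = 49.8 × 0.8121 = 40.44 mg/L, and at the critical point k_a D_c = k_1 L, so D_c = (0.280/1.93) × 40.44 = 5.867 mg/L.
Minimum DO = C_s − D_c = 9.80 − 5.867 = 3.933 mg/L.
x_c = v t_c = 1.05 m/s × 0.7435 d × 86400 s/d = 67450 m ≈ 67.4 km.

t_c ≈ 0.743 d; D_c ≈ 5.87 mg/L; min DO ≈ 3.93 mg/L; x_c ≈ 67.4 km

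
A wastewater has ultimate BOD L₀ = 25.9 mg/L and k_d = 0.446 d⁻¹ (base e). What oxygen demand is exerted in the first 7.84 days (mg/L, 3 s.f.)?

y_t = L₀(1 − e^(−k_d t)) = 25.9 × (1 − e^(−0.446×7.84))
= 25.9 × (1 − 0.03030) = 25.9 × 0.9697 = 25.12 mg/L.

y ≈ 25.1 mg/L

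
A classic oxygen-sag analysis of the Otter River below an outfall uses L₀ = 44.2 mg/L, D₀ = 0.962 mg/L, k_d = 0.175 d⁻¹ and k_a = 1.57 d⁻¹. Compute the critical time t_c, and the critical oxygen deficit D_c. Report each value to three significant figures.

At the critical point dD/dt = 0, so k_d L₀ e^(−k_d t) = k_a D. Substituting D(t) from the Streeter–Phelps equation and solving for t gives
t_c = ln[(k_a/k_d)(1 − D₀(k_a−k_d)/(k_d L₀))] / (k_a−k_d).
Here k_a−k_d = 1.395 d⁻¹ and 1 − D₀(k_a−k_d)/(k_d L₀) = 1 − 0.962×1.395/(0.175×44.2) = 0.8265, so
t_c = ln(8.971 × 0.8265) / 1.395 = 2.003 / 1.395 = 1.436 d.
D_c = (k_d/k_a) L₀ e^(−k_d t_c) = (0.175/1.57) × 44.2 × e^(−0.175×1.436) = 0.1115 × 44.2 × 0.7778 = 3.832 mg/L.

t_c ≈ 1.44 d; D_c ≈ 3.83 mg/L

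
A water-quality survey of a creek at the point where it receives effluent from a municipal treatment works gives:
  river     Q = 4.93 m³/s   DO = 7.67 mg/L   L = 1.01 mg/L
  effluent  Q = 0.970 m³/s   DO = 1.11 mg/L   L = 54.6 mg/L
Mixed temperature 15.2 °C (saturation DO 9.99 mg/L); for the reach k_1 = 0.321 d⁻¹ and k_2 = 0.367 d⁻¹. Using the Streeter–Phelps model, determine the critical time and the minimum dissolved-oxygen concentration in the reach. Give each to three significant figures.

t_c ≈ 1.81 d; minimum DO ≈ 5.18 mg/L

Mixed DO = (4.93×7.67 + 0.970×1.11)/(4.93+0.970) = 38.89/5.900 = 6.591 mg/L.
Mixed L₀ = (4.93×1.01 + 0.970×54.6)/(5.900) = 57.94/5.900 = 9.821 mg/L.
Initial deficit D₀ = C_s − DO₀ = 9.99 − 6.591 = 3.399 mg/L.
t_c = (1/0.04600) ln[(0.367/0.321)(1 − 3.399×0.04600/(0.321×9.821))] = 21.74 × ln(1.087) = 1.806 d.
D_c = (0.321/0.367) × 9.821 × e^(−0.321×1.806) = 0.8747 × 9.821 × 0.5601 = 4.811 mg/L.
Minimum DO = 9.99 − 4.811 = 5.179 mg/L.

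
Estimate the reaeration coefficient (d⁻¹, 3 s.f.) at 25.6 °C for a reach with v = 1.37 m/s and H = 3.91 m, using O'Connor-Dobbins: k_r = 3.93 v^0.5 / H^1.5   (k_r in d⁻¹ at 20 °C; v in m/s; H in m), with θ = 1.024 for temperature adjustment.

k_r ≈ 0.679 d⁻¹

k_r(20) = 3.93 × 1.37^0.5 / 3.91^1.5 = 3.93 × 1.170 / 7.732 = 0.5950 d⁻¹.
k_r(25.6) = 0.5950 × 1.024^(25.6−20) = 0.5950 × 1.142 = 0.6795 d⁻¹.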